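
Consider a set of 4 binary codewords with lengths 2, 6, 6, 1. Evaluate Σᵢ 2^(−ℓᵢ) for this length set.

0.78125

With common denominator 2^6 = 64: Σ 2^(−ℓᵢ) = 16/64 + 1/64 + 1/64 + 32/64 = 50/64 = 0.78125.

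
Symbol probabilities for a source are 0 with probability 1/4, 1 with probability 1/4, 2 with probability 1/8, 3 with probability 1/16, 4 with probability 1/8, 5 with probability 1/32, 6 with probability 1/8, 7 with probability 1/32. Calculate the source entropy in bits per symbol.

2.6875 bits

Each probability is a power of 1/2, so log₂(1/p) is an integer.
H = Σ p·log₂(1/p) = 1/4·2 + 1/4·2 + 1/8·3 + 1/16·4 + 1/8·3 + 1/32·5 + 1/8·3 + 1/32·5 = 2.6875 bits.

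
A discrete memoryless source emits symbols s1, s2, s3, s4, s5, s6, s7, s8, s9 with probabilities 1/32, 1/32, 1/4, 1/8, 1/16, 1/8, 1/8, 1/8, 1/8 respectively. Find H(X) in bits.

2.9375 bits

Each probability is a power of 1/2, so log₂(1/p) is an integer.
H = Σ p·log₂(1/p) = 1/32·5 + 1/32·5 + 1/4·2 + 1/8·3 + 1/16·4 + 1/8·3 + 1/8·3 + 1/8·3 + 1/8·3 = 2.9375 bits.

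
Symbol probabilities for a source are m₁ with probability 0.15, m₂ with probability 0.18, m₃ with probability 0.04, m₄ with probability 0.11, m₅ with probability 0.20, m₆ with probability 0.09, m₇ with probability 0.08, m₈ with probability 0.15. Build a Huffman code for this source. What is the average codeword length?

Repeatedly combine the two least-probable nodes; the expected code length is the sum of the merged weights.
merge 1/25 + 2/25 → 3/25
merge 9/100 + 11/100 → 1/5
merge 3/25 + 3/20 → 27/100
merge 3/20 + 9/50 → 33/100
merge 1/5 + 1/5 → 2/5
merge 27/100 + 33/100 → 3/5
merge 2/5 + 3/5 → 1
L = 3/25 + 1/5 + 27/100 + 33/100 + 2/5 + 3/5 + 1 = 73/25 = 2.92 bits/symbol.

2.92 bits/symbol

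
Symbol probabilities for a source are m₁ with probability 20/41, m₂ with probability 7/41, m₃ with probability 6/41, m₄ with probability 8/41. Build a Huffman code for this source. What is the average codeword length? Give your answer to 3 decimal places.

1.829 bits/symbol

Repeatedly combine the two least-probable nodes; the expected code length is the sum of the merged weights.
merge 6/41 + 7/41 → 13/41
merge 8/41 + 13/41 → 21/41
merge 20/41 + 21/41 → 1
L = 13/41 + 21/41 + 1 = 75/41 ≈ 1.829 bits/symbol.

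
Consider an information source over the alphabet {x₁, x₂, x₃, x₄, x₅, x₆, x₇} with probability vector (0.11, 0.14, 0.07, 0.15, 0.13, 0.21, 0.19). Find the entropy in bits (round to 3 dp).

2.737 bits

H = −Σ pᵢ log₂ pᵢ.
−0.11·log₂(0.11) = 0.3503
−0.14·log₂(0.14) = 0.3971
−0.07·log₂(0.07) = 0.2686
−0.15·log₂(0.15) = 0.4105
−0.13·log₂(0.13) = 0.3826
−0.21·log₂(0.21) = 0.4728
−0.19·log₂(0.19) = 0.4552
Sum ≈ 2.7372 → 2.737 bits.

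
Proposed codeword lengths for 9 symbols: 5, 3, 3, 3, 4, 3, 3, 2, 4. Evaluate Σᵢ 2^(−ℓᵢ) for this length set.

With common denominator 2^5 = 32: Σ 2^(−ℓᵢ) = 1/32 + 4/32 + 4/32 + 4/32 + 2/32 + 4/32 + 4/32 + 8/32 + 2/32 = 33/32 = 1.03125.

1.03125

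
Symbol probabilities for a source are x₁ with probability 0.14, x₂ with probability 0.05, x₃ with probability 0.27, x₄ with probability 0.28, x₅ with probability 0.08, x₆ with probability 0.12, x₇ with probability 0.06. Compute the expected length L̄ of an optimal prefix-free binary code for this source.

2.56 bits/symbol

Repeatedly combine the two least-probable nodes; the expected code length is the sum of the merged weights.
merge 1/20 + 3/50 → 11/100
merge 2/25 + 11/100 → 19/100
merge 3/25 + 7/50 → 13/50
merge 19/100 + 13/50 → 9/20
merge 27/100 + 7/25 → 11/20
merge 9/20 + 11/20 → 1
L = 11/100 + 19/100 + 13/50 + 9/20 + 11/20 + 1 = 64/25 = 2.56 bits/symbol.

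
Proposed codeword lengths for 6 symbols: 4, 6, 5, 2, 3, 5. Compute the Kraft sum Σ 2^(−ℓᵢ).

With common denominator 2^6 = 64: Σ 2^(−ℓᵢ) = 4/64 + 1/64 + 2/64 + 16/64 + 8/64 + 2/64 = 33/64 = 0.515625.

0.515625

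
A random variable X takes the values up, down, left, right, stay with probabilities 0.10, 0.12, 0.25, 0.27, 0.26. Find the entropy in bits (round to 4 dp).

H = −Σ pᵢ log₂ pᵢ.
−0.10·log₂(0.10) = 0.3322
−0.12·log₂(0.12) = 0.3671
−0.25·log₂(0.25) = 0.5000
−0.27·log₂(0.27) = 0.5100
−0.26·log₂(0.26) = 0.5053
Sum ≈ 2.2146 → 2.2146 bits.

2.2146 bits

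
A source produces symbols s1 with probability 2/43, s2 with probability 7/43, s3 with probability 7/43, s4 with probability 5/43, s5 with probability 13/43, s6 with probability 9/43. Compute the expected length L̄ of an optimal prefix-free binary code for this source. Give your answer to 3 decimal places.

2.488 bits/symbol

Repeatedly combine the two least-probable nodes; the expected code length is the sum of the merged weights.
merge 2/43 + 5/43 → 7/43
merge 7/43 + 7/43 → 14/43
merge 7/43 + 9/43 → 16/43
merge 13/43 + 14/43 → 27/43
merge 16/43 + 27/43 → 1
L = 7/43 + 14/43 + 16/43 + 27/43 + 1 = 107/43 ≈ 2.488 bits/symbol.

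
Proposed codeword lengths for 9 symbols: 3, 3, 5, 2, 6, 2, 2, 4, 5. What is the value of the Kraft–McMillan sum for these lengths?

1.140625

With common denominator 2^6 = 64: Σ 2^(−ℓᵢ) = 8/64 + 8/64 + 2/64 + 16/64 + 1/64 + 16/64 + 16/64 + 4/64 + 2/64 = 73/64 = 1.140625.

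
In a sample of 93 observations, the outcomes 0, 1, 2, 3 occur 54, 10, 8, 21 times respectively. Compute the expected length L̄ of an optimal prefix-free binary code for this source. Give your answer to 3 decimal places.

Probabilities are the counts divided by 93.
Repeatedly combine the two least-probable nodes; the expected code length is the sum of the merged weights.
merge 8/93 + 10/93 → 6/31
merge 6/31 + 7/31 → 13/31
merge 13/31 + 18/31 → 1
L = 6/31 + 13/31 + 1 = 50/31 ≈ 1.613 bits/symbol.

1.613 bits/symbol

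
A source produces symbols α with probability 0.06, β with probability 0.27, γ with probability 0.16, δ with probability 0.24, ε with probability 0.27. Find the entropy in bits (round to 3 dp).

H = −Σ pᵢ log₂ pᵢ.
−0.06·log₂(0.06) = 0.2435
−0.27·log₂(0.27) = 0.5100
−0.16·log₂(0.16) = 0.4230
−0.24·log₂(0.24) = 0.4941
−0.27·log₂(0.27) = 0.5100
Sum ≈ 2.1807 → 2.181 bits.

2.181 bits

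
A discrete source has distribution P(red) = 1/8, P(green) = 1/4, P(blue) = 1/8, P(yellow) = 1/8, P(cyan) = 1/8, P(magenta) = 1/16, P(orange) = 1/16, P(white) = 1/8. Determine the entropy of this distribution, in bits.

Each probability is a power of 1/2, so log₂(1/p) is an integer.
H = Σ p·log₂(1/p) = 1/8·3 + 1/4·2 + 1/8·3 + 1/8·3 + 1/8·3 + 1/16·4 + 1/16·4 + 1/8·3 = 2.875 bits.

2.875 bits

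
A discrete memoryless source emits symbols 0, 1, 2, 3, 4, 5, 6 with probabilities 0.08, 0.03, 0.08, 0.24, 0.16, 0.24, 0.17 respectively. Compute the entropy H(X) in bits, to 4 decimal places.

H = −Σ pᵢ log₂ pᵢ.
−0.08·log₂(0.08) = 0.2915
−0.03·log₂(0.03) = 0.1518
−0.08·log₂(0.08) = 0.2915
−0.24·log₂(0.24) = 0.4941
−0.16·log₂(0.16) = 0.4230
−0.24·log₂(0.24) = 0.4941
−0.17·log₂(0.17) = 0.4346
Sum ≈ 2.5807 → 2.5807 bits.

2.5807 bits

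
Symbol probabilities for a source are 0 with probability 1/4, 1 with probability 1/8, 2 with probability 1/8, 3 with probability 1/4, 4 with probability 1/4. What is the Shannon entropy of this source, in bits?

Each probability is a power of 1/2, so log₂(1/p) is an integer.
H = Σ p·log₂(1/p) = 1/4·2 + 1/8·3 + 1/8·3 + 1/4·2 + 1/4·2 = 2.25 bits.

2.25 bits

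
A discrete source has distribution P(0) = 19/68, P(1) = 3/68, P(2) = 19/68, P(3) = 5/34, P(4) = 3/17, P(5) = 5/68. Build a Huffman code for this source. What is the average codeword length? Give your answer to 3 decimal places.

2.382 bits/symbol

Repeatedly combine the two least-probable nodes; the expected code length is the sum of the merged weights.
merge 3/68 + 5/68 → 2/17
merge 2/17 + 5/34 → 9/34
merge 3/17 + 9/34 → 15/34
merge 19/68 + 19/68 → 19/34
merge 15/34 + 19/34 → 1
L = 2/17 + 9/34 + 15/34 + 19/34 + 1 = 81/34 ≈ 2.382 bits/symbol.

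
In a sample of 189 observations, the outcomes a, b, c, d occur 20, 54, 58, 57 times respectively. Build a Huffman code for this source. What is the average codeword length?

Probabilities are the counts divided by 189.
Repeatedly combine the two least-probable nodes; the expected code length is the sum of the merged weights.
merge 20/189 + 2/7 → 74/189
merge 19/63 + 58/189 → 115/189
merge 74/189 + 115/189 → 1
L = 74/189 + 115/189 + 1 = 2 bits/symbol.

2 bits/symbol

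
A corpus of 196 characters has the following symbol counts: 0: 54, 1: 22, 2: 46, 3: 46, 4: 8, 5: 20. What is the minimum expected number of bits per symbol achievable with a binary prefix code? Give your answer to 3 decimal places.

2.398 bits/symbol

Probabilities are the counts divided by 196.
Repeatedly combine the two least-probable nodes; the expected code length is the sum of the merged weights.
merge 2/49 + 5/49 → 1/7
merge 11/98 + 1/7 → 25/98
merge 23/98 + 23/98 → 23/49
merge 25/98 + 27/98 → 26/49
merge 23/49 + 26/49 → 1
L = 1/7 + 25/98 + 23/49 + 26/49 + 1 = 235/98 ≈ 2.398 bits/symbol.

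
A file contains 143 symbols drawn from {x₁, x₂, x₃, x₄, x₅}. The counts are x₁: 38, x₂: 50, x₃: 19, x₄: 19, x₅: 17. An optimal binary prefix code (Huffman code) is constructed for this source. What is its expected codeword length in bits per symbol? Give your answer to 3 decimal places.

Probabilities are the counts divided by 143.
Repeatedly combine the two least-probable nodes; the expected code length is the sum of the merged weights.
merge 17/143 + 19/143 → 36/143
merge 19/143 + 36/143 → 5/13
merge 38/143 + 50/143 → 8/13
merge 5/13 + 8/13 → 1
L = 36/143 + 5/13 + 8/13 + 1 = 322/143 ≈ 2.252 bits/symbol.

2.252 bits/symbol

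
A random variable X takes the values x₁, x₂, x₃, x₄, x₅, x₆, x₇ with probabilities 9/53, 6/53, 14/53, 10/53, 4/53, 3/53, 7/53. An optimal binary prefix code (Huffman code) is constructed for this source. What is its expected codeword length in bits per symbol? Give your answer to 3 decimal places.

2.679 bits/symbol

Repeatedly combine the two least-probable nodes; the expected code length is the sum of the merged weights.
merge 3/53 + 4/53 → 7/53
merge 6/53 + 7/53 → 13/53
merge 7/53 + 9/53 → 16/53
merge 10/53 + 13/53 → 23/53
merge 14/53 + 16/53 → 30/53
merge 23/53 + 30/53 → 1
L = 7/53 + 13/53 + 16/53 + 23/53 + 30/53 + 1 = 142/53 ≈ 2.679 bits/symbol.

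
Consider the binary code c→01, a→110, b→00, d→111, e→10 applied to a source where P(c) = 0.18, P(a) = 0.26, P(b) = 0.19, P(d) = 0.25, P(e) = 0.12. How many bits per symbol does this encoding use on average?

L̄ = Σ pᵢ·ℓᵢ = 0.18·2 + 0.26·3 + 0.19·2 + 0.25·3 + 0.12·2 = 2.51 bits/symbol.

2.51 bits/symbol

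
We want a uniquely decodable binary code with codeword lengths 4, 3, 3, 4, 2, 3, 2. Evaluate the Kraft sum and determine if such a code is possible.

With common denominator 2^4 = 16: Σ 2^(−ℓᵢ) = 1/16 + 2/16 + 2/16 + 1/16 + 4/16 + 2/16 + 4/16 = 16/16 = 1.
Kraft's inequality requires Σ ≤ 1; here Σ = 1 ≤ 1, so such a prefix code exists.

1; yes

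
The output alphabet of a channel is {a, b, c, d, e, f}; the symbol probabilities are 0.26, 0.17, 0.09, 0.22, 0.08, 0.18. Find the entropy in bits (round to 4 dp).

H = −Σ pᵢ log₂ pᵢ.
−0.26·log₂(0.26) = 0.5053
−0.17·log₂(0.17) = 0.4346
−0.09·log₂(0.09) = 0.3127
−0.22·log₂(0.22) = 0.4806
−0.08·log₂(0.08) = 0.2915
−0.18·log₂(0.18) = 0.4453
Sum ≈ 2.4699 → 2.4699 bits.

2.4699 bits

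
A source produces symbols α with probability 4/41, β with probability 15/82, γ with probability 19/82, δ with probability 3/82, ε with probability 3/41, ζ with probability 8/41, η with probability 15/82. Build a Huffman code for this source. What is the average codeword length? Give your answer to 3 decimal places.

2.683 bits/symbol

Repeatedly combine the two least-probable nodes; the expected code length is the sum of the merged weights.
merge 3/82 + 3/41 → 9/82
merge 4/41 + 9/82 → 17/82
merge 15/82 + 15/82 → 15/41
merge 8/41 + 17/82 → 33/82
merge 19/82 + 15/41 → 49/82
merge 33/82 + 49/82 → 1
L = 9/82 + 17/82 + 15/41 + 33/82 + 49/82 + 1 = 110/41 ≈ 2.683 bits/symbol.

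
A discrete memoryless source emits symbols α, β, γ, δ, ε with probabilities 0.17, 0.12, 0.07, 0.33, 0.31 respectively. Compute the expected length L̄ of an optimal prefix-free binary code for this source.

2.19 bits/symbol

Repeatedly combine the two least-probable nodes; the expected code length is the sum of the merged weights.
merge 7/100 + 3/25 → 19/100
merge 17/100 + 19/100 → 9/25
merge 31/100 + 33/100 → 16/25
merge 9/25 + 16/25 → 1
L = 19/100 + 9/25 + 16/25 + 1 = 219/100 = 2.19 bits/symbol.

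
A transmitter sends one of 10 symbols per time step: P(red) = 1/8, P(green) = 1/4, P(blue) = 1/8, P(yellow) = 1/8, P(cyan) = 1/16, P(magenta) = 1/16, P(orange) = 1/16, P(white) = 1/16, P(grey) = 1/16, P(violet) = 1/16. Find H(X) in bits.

Each probability is a power of 1/2, so log₂(1/p) is an integer.
H = Σ p·log₂(1/p) = 1/8·3 + 1/4·2 + 1/8·3 + 1/8·3 + 1/16·4 + 1/16·4 + 1/16·4 + 1/16·4 + 1/16·4 + 1/16·4 = 3.125 bits.

3.125 bits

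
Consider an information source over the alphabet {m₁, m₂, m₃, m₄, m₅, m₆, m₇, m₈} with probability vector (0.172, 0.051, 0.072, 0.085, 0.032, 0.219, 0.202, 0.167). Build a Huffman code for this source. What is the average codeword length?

Repeatedly combine the two least-probable nodes; the expected code length is the sum of the merged weights.
merge 4/125 + 51/1000 → 83/1000
merge 9/125 + 83/1000 → 31/200
merge 17/200 + 31/200 → 6/25
merge 167/1000 + 43/250 → 339/1000
merge 101/500 + 219/1000 → 421/1000
merge 6/25 + 339/1000 → 579/1000
merge 421/1000 + 579/1000 → 1
L = 83/1000 + 31/200 + 6/25 + 339/1000 + 421/1000 + 579/1000 + 1 = 2817/1000 = 2.817 bits/symbol.

2.817 bits/symbol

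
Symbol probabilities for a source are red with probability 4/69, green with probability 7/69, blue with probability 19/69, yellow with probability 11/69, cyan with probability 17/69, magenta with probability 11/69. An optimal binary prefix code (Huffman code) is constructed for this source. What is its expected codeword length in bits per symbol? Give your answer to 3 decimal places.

Repeatedly combine the two least-probable nodes; the expected code length is the sum of the merged weights.
merge 4/69 + 7/69 → 11/69
merge 11/69 + 11/69 → 22/69
merge 11/69 + 17/69 → 28/69
merge 19/69 + 22/69 → 41/69
merge 28/69 + 41/69 → 1
L = 11/69 + 22/69 + 28/69 + 41/69 + 1 = 57/23 ≈ 2.478 bits/symbol.

2.478 bits/symbol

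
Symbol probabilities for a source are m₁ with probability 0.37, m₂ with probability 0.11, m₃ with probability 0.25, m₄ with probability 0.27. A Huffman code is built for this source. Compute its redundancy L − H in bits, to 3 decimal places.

0.099 bits

Entropy H = −Σ p log₂ p ≈ 1.8910 bits.
Huffman merges: 11/100+1/4→9/25; 27/100+9/25→63/100; 37/100+63/100→1. L = 199/100 ≈ 1.9900.
L − H = 1.9900 − 1.8910 = 0.099 bits.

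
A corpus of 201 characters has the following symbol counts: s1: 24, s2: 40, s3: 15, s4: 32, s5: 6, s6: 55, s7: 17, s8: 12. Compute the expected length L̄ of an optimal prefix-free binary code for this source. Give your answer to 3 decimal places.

Probabilities are the counts divided by 201.
Repeatedly combine the two least-probable nodes; the expected code length is the sum of the merged weights.
merge 2/67 + 4/67 → 6/67
merge 5/67 + 17/201 → 32/201
merge 6/67 + 8/67 → 14/67
merge 32/201 + 32/201 → 64/201
merge 40/201 + 14/67 → 82/201
merge 55/201 + 64/201 → 119/201
merge 82/201 + 119/201 → 1
L = 6/67 + 32/201 + 14/67 + 64/201 + 82/201 + 119/201 + 1 = 186/67 ≈ 2.776 bits/symbol.

2.776 bits/symbol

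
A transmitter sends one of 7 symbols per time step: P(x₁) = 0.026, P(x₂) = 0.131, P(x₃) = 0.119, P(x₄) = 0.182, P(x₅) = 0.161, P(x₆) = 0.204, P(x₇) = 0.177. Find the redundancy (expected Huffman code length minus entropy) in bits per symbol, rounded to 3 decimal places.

Entropy H = −Σ p log₂ p ≈ 2.6681 bits.
Huffman merges: 13/500+119/1000→29/200; 131/1000+29/200→69/250; 161/1000+177/1000→169/500; 91/500+51/250→193/500; 69/250+169/500→307/500; 193/500+307/500→1. L = 2759/1000 ≈ 2.7590.
L − H = 2.7590 − 2.6681 = 0.091 bits.

0.091 bits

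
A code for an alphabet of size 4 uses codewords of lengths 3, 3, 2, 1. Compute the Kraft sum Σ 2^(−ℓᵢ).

With common denominator 2^3 = 8: Σ 2^(−ℓᵢ) = 1/8 + 1/8 + 2/8 + 4/8 = 8/8 = 1.

1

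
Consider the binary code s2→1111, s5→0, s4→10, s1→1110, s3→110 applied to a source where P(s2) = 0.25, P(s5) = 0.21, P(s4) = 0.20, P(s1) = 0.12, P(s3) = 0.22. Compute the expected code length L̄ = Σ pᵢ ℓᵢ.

L̄ = Σ pᵢ·ℓᵢ = 0.25·4 + 0.21·1 + 0.20·2 + 0.12·4 + 0.22·3 = 2.75 bits/symbol.

2.75 bits/symbol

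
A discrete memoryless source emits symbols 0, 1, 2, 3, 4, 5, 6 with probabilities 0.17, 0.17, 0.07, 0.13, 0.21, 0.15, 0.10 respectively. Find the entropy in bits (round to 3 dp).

2.736 bits

H = −Σ pᵢ log₂ pᵢ.
−0.17·log₂(0.17) = 0.4346
−0.17·log₂(0.17) = 0.4346
−0.07·log₂(0.07) = 0.2686
−0.13·log₂(0.13) = 0.3826
−0.21·log₂(0.21) = 0.4728
−0.15·log₂(0.15) = 0.4105
−0.10·log₂(0.10) = 0.3322
Sum ≈ 2.7359 → 2.736 bits.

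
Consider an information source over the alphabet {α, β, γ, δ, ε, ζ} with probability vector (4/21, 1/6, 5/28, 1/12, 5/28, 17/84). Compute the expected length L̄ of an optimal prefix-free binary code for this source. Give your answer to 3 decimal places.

2.607 bits/symbol

Repeatedly combine the two least-probable nodes; the expected code length is the sum of the merged weights.
merge 1/12 + 1/6 → 1/4
merge 5/28 + 5/28 → 5/14
merge 4/21 + 17/84 → 11/28
merge 1/4 + 5/14 → 17/28
merge 11/28 + 17/28 → 1
L = 1/4 + 5/14 + 11/28 + 17/28 + 1 = 73/28 ≈ 2.607 bits/symbol.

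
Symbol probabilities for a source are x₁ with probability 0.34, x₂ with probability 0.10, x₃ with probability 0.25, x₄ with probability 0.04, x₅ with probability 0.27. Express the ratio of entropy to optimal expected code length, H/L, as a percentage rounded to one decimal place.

96.1%

Entropy H = −Σ p log₂ p ≈ 2.0571 bits.
Huffman merges: 1/25+1/10→7/50; 7/50+1/4→39/100; 27/100+17/50→61/100; 39/100+61/100→1. L = 107/50 ≈ 2.1400.
Efficiency = H/L = 2.0571/2.1400 = 96.1%.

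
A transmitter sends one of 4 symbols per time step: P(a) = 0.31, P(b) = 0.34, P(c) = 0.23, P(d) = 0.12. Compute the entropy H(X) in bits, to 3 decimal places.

H = −Σ pᵢ log₂ pᵢ.
−0.31·log₂(0.31) = 0.5238
−0.34·log₂(0.34) = 0.5292
−0.23·log₂(0.23) = 0.4877
−0.12·log₂(0.12) = 0.3671
Sum ≈ 1.9077 → 1.908 bits.

1.908 bits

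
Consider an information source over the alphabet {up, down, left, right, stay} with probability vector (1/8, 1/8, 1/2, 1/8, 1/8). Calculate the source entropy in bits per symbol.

2 bits

Each probability is a power of 1/2, so log₂(1/p) is an integer.
H = Σ p·log₂(1/p) = 1/8·3 + 1/8·3 + 1/2·1 + 1/8·3 + 1/8·3 = 2 bits.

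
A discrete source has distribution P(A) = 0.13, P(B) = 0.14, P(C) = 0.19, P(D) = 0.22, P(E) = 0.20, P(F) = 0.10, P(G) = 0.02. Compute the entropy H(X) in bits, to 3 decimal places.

2.625 bits

H = −Σ pᵢ log₂ pᵢ.
−0.13·log₂(0.13) = 0.3826
−0.14·log₂(0.14) = 0.3971
−0.19·log₂(0.19) = 0.4552
−0.22·log₂(0.22) = 0.4806
−0.20·log₂(0.20) = 0.4644
−0.10·log₂(0.10) = 0.3322
−0.02·log₂(0.02) = 0.1129
Sum ≈ 2.6250 → 2.625 bits.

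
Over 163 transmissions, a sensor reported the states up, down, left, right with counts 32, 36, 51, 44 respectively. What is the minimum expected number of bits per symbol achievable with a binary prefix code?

Probabilities are the counts divided by 163.
Repeatedly combine the two least-probable nodes; the expected code length is the sum of the merged weights.
merge 32/163 + 36/163 → 68/163
merge 44/163 + 51/163 → 95/163
merge 68/163 + 95/163 → 1
L = 68/163 + 95/163 + 1 = 2 bits/symbol.

2 bits/symbol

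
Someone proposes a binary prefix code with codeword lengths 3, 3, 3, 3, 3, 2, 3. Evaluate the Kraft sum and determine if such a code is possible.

1; yes

With common denominator 2^3 = 8: Σ 2^(−ℓᵢ) = 1/8 + 1/8 + 1/8 + 1/8 + 1/8 + 2/8 + 1/8 = 8/8 = 1.
Kraft's inequality requires Σ ≤ 1; here Σ = 1 ≤ 1, so such a prefix code exists.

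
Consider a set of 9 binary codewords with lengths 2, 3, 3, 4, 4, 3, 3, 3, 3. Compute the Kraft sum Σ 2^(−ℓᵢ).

With common denominator 2^4 = 16: Σ 2^(−ℓᵢ) = 4/16 + 2/16 + 2/16 + 1/16 + 1/16 + 2/16 + 2/16 + 2/16 + 2/16 = 18/16 = 1.125.

1.125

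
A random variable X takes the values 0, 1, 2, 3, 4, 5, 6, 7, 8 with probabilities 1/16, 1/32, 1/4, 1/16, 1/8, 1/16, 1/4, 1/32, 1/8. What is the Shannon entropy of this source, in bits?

Each probability is a power of 1/2, so log₂(1/p) is an integer.
H = Σ p·log₂(1/p) = 1/16·4 + 1/32·5 + 1/4·2 + 1/16·4 + 1/8·3 + 1/16·4 + 1/4·2 + 1/32·5 + 1/8·3 = 2.8125 bits.

2.8125 bits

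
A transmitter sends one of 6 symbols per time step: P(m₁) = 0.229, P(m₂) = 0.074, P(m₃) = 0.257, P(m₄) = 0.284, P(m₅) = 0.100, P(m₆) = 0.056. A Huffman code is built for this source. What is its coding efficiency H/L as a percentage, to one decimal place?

Entropy H = −Σ p log₂ p ≈ 2.3495 bits.
Huffman merges: 7/125+37/500→13/100; 1/10+13/100→23/100; 229/1000+23/100→459/1000; 257/1000+71/250→541/1000; 459/1000+541/1000→1. L = 59/25 ≈ 2.3600.
Efficiency = H/L = 2.3495/2.3600 = 99.6%.

99.6%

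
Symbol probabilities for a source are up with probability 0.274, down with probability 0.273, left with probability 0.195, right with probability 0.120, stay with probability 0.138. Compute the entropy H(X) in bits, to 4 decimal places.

H = −Σ pᵢ log₂ pᵢ.
−0.274·log₂(0.274) = 0.5118
−0.273·log₂(0.273) = 0.5113
−0.195·log₂(0.195) = 0.4599
−0.120·log₂(0.120) = 0.3671
−0.138·log₂(0.138) = 0.3943
Sum ≈ 2.2444 → 2.2444 bits.

2.2444 bits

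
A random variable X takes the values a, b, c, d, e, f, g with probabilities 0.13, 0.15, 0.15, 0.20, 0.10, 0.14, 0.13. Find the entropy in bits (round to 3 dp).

2.780 bits

H = −Σ pᵢ log₂ pᵢ.
−0.13·log₂(0.13) = 0.3826
−0.15·log₂(0.15) = 0.4105
−0.15·log₂(0.15) = 0.4105
−0.20·log₂(0.20) = 0.4644
−0.10·log₂(0.10) = 0.3322
−0.14·log₂(0.14) = 0.3971
−0.13·log₂(0.13) = 0.3826
Sum ≈ 2.7801 → 2.780 bits.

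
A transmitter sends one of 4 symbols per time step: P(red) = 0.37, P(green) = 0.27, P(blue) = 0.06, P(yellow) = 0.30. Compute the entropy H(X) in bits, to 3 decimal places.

1.805 bits

H = −Σ pᵢ log₂ pᵢ.
−0.37·log₂(0.37) = 0.5307
−0.27·log₂(0.27) = 0.5100
−0.06·log₂(0.06) = 0.2435
−0.30·log₂(0.30) = 0.5211
Sum ≈ 1.8054 → 1.805 bits.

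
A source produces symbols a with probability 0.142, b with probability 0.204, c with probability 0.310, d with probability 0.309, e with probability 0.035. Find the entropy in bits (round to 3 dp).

2.084 bits

H = −Σ pᵢ log₂ pᵢ.
−0.142·log₂(0.142) = 0.3999
−0.204·log₂(0.204) = 0.4678
−0.310·log₂(0.310) = 0.5238
−0.309·log₂(0.309) = 0.5235
−0.035·log₂(0.035) = 0.1693
Sum ≈ 2.0843 → 2.084 bits.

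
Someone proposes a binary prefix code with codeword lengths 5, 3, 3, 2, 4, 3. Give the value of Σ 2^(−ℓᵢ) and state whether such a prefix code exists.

With common denominator 2^5 = 32: Σ 2^(−ℓᵢ) = 1/32 + 4/32 + 4/32 + 8/32 + 2/32 + 4/32 = 23/32 = 0.71875.
Kraft's inequality requires Σ ≤ 1; here Σ = 0.71875 ≤ 1, so such a prefix code exists.

0.71875; yes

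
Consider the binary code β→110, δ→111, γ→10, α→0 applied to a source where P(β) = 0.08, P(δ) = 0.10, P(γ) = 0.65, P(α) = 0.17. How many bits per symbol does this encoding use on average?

2.01 bits/symbol

L̄ = Σ pᵢ·ℓᵢ = 0.08·3 + 0.10·3 + 0.65·2 + 0.17·1 = 2.01 bits/symbol.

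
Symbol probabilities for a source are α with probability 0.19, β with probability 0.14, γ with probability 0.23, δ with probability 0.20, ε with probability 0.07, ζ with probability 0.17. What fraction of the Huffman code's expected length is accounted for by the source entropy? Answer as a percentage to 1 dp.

Entropy H = −Σ p log₂ p ≈ 2.5075 bits.
Huffman merges: 7/100+7/50→21/100; 17/100+19/100→9/25; 1/5+21/100→41/100; 23/100+9/25→59/100; 41/100+59/100→1. L = 257/100 ≈ 2.5700.
Efficiency = H/L = 2.5075/2.5700 = 97.6%.

97.6%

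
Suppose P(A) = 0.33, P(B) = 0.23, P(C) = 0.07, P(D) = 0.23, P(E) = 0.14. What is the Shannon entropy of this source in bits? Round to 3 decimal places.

2.169 bits

H = −Σ pᵢ log₂ pᵢ.
−0.33·log₂(0.33) = 0.5278
−0.23·log₂(0.23) = 0.4877
−0.07·log₂(0.07) = 0.2686
−0.23·log₂(0.23) = 0.4877
−0.14·log₂(0.14) = 0.3971
Sum ≈ 2.1688 → 2.169 bits.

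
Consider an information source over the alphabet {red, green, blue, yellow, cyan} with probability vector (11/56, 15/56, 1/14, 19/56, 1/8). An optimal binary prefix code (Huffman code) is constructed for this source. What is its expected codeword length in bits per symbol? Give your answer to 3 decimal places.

2.196 bits/symbol

Repeatedly combine the two least-probable nodes; the expected code length is the sum of the merged weights.
merge 1/14 + 1/8 → 11/56
merge 11/56 + 11/56 → 11/28
merge 15/56 + 19/56 → 17/28
merge 11/28 + 17/28 → 1
L = 11/56 + 11/28 + 17/28 + 1 = 123/56 ≈ 2.196 bits/symbol.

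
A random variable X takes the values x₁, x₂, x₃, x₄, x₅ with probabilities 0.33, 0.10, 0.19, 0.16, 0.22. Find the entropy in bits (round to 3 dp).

H = −Σ pᵢ log₂ pᵢ.
−0.33·log₂(0.33) = 0.5278
−0.10·log₂(0.10) = 0.3322
−0.19·log₂(0.19) = 0.4552
−0.16·log₂(0.16) = 0.4230
−0.22·log₂(0.22) = 0.4806
Sum ≈ 2.2188 → 2.219 bits.

2.219 bits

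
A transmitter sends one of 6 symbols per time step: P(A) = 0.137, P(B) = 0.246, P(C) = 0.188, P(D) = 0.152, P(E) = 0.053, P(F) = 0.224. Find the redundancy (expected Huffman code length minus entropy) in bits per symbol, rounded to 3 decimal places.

Entropy H = −Σ p log₂ p ≈ 2.4651 bits.
Huffman merges: 53/1000+137/1000→19/100; 19/125+47/250→17/50; 19/100+28/125→207/500; 123/500+17/50→293/500; 207/500+293/500→1. L = 253/100 ≈ 2.5300.
L − H = 2.5300 − 2.4651 = 0.065 bits.

0.065 bits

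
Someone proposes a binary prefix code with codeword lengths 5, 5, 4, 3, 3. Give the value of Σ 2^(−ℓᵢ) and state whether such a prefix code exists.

0.375; yes

With common denominator 2^5 = 32: Σ 2^(−ℓᵢ) = 1/32 + 1/32 + 2/32 + 4/32 + 4/32 = 12/32 = 0.375.
Kraft's inequality requires Σ ≤ 1; here Σ = 0.375 ≤ 1, so such a prefix code exists.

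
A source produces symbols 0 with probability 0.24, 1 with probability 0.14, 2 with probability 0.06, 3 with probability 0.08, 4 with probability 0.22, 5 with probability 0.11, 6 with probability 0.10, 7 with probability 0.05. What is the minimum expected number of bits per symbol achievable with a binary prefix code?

Repeatedly combine the two least-probable nodes; the expected code length is the sum of the merged weights.
merge 1/20 + 3/50 → 11/100
merge 2/25 + 1/10 → 9/50
merge 11/100 + 11/100 → 11/50
merge 7/50 + 9/50 → 8/25
merge 11/50 + 11/50 → 11/25
merge 6/25 + 8/25 → 14/25
merge 11/25 + 14/25 → 1
L = 11/100 + 9/50 + 11/50 + 8/25 + 11/25 + 14/25 + 1 = 283/100 = 2.83 bits/symbol.

2.83 bits/symbol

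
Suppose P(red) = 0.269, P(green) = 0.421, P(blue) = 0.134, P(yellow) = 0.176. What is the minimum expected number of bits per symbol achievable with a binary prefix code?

1.889 bits/symbol

Repeatedly combine the two least-probable nodes; the expected code length is the sum of the merged weights.
merge 67/500 + 22/125 → 31/100
merge 269/1000 + 31/100 → 579/1000
merge 421/1000 + 579/1000 → 1
L = 31/100 + 579/1000 + 1 = 1889/1000 = 1.889 bits/symbol.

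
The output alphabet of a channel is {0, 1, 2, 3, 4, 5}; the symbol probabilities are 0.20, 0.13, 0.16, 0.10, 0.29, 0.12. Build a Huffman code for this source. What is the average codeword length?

Repeatedly combine the two least-probable nodes; the expected code length is the sum of the merged weights.
merge 1/10 + 3/25 → 11/50
merge 13/100 + 4/25 → 29/100
merge 1/5 + 11/50 → 21/50
merge 29/100 + 29/100 → 29/50
merge 21/50 + 29/50 → 1
L = 11/50 + 29/100 + 21/50 + 29/50 + 1 = 251/100 = 2.51 bits/symbol.

2.51 bits/symbol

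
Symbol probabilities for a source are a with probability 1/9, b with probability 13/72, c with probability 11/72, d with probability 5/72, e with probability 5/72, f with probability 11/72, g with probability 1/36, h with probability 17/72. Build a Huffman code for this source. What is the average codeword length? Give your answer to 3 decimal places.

Repeatedly combine the two least-probable nodes; the expected code length is the sum of the merged weights.
merge 1/36 + 5/72 → 7/72
merge 5/72 + 7/72 → 1/6
merge 1/9 + 11/72 → 19/72
merge 11/72 + 1/6 → 23/72
merge 13/72 + 17/72 → 5/12
merge 19/72 + 23/72 → 7/12
merge 5/12 + 7/12 → 1
L = 7/72 + 1/6 + 19/72 + 23/72 + 5/12 + 7/12 + 1 = 205/72 ≈ 2.847 bits/symbol.

2.847 bits/symbol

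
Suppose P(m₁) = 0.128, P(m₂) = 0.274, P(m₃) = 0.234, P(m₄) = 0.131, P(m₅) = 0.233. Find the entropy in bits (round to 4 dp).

2.2555 bits

H = −Σ pᵢ log₂ pᵢ.
−0.128·log₂(0.128) = 0.3796
−0.274·log₂(0.274) = 0.5118
−0.234·log₂(0.234) = 0.4903
−0.131·log₂(0.131) = 0.3841
−0.233·log₂(0.233) = 0.4897
Sum ≈ 2.2555 → 2.2555 bits.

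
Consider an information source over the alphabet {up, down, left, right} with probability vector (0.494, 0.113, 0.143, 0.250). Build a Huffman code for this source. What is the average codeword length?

1.762 bits/symbol

Repeatedly combine the two least-probable nodes; the expected code length is the sum of the merged weights.
merge 113/1000 + 143/1000 → 32/125
merge 1/4 + 32/125 → 253/500
merge 247/500 + 253/500 → 1
L = 32/125 + 253/500 + 1 = 881/500 = 1.762 bits/symbol.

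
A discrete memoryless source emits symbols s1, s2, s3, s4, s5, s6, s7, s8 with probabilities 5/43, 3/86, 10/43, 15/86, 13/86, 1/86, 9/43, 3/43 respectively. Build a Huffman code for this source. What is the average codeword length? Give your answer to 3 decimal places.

Repeatedly combine the two least-probable nodes; the expected code length is the sum of the merged weights.
merge 1/86 + 3/86 → 2/43
merge 2/43 + 3/43 → 5/43
merge 5/43 + 5/43 → 10/43
merge 13/86 + 15/86 → 14/43
merge 9/43 + 10/43 → 19/43
merge 10/43 + 14/43 → 24/43
merge 19/43 + 24/43 → 1
L = 2/43 + 5/43 + 10/43 + 14/43 + 19/43 + 24/43 + 1 = 117/43 ≈ 2.721 bits/symbol.

2.721 bits/symbol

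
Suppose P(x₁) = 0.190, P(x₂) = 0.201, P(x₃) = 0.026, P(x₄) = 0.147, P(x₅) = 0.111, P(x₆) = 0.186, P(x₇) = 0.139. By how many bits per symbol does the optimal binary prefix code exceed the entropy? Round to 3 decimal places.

0.083 bits

Entropy H = −Σ p log₂ p ≈ 2.6631 bits.
Huffman merges: 13/500+111/1000→137/1000; 137/1000+139/1000→69/250; 147/1000+93/500→333/1000; 19/100+201/1000→391/1000; 69/250+333/1000→609/1000; 391/1000+609/1000→1. L = 1373/500 ≈ 2.7460.
L − H = 2.7460 − 2.6631 = 0.083 bits.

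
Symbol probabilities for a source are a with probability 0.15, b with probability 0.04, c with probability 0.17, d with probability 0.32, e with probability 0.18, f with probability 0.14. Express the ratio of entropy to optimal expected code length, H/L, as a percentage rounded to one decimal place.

Entropy H = −Σ p log₂ p ≈ 2.3993 bits.
Huffman merges: 1/25+7/50→9/50; 3/20+17/100→8/25; 9/50+9/50→9/25; 8/25+8/25→16/25; 9/25+16/25→1. L = 5/2 ≈ 2.5000.
Efficiency = H/L = 2.3993/2.5000 = 96.0%.

96.0%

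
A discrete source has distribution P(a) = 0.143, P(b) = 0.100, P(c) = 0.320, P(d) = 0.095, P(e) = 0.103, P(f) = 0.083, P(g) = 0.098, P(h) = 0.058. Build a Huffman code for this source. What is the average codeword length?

2.821 bits/symbol

Repeatedly combine the two least-probable nodes; the expected code length is the sum of the merged weights.
merge 29/500 + 83/1000 → 141/1000
merge 19/200 + 49/500 → 193/1000
merge 1/10 + 103/1000 → 203/1000
merge 141/1000 + 143/1000 → 71/250
merge 193/1000 + 203/1000 → 99/250
merge 71/250 + 8/25 → 151/250
merge 99/250 + 151/250 → 1
L = 141/1000 + 193/1000 + 203/1000 + 71/250 + 99/250 + 151/250 + 1 = 2821/1000 = 2.821 bits/symbol.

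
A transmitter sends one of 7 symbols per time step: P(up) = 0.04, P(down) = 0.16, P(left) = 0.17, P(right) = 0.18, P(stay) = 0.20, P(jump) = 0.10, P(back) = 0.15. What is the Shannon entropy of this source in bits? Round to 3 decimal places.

2.696 bits

H = −Σ pᵢ log₂ pᵢ.
−0.04·log₂(0.04) = 0.1858
−0.16·log₂(0.16) = 0.4230
−0.17·log₂(0.17) = 0.4346
−0.18·log₂(0.18) = 0.4453
−0.20·log₂(0.20) = 0.4644
−0.10·log₂(0.10) = 0.3322
−0.15·log₂(0.15) = 0.4105
Sum ≈ 2.6958 → 2.696 bits.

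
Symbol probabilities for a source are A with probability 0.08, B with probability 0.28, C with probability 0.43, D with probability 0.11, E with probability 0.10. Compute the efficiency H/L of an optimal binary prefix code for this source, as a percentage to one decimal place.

Entropy H = −Σ p log₂ p ≈ 2.0118 bits.
Huffman merges: 2/25+1/10→9/50; 11/100+9/50→29/100; 7/25+29/100→57/100; 43/100+57/100→1. L = 51/25 ≈ 2.0400.
Efficiency = H/L = 2.0118/2.0400 = 98.6%.

98.6%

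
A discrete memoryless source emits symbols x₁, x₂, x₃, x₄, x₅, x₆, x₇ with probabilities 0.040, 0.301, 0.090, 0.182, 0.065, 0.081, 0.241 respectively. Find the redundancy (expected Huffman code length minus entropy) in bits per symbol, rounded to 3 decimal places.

Entropy H = −Σ p log₂ p ≈ 2.5119 bits.
Huffman merges: 1/25+13/200→21/200; 81/1000+9/100→171/1000; 21/200+171/1000→69/250; 91/500+241/1000→423/1000; 69/250+301/1000→577/1000; 423/1000+577/1000→1. L = 319/125 ≈ 2.5520.
L − H = 2.5520 − 2.5119 = 0.040 bits.

0.040 bits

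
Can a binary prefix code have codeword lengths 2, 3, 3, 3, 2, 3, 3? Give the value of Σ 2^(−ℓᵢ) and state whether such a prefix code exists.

1.125; no

With common denominator 2^3 = 8: Σ 2^(−ℓᵢ) = 2/8 + 1/8 + 1/8 + 1/8 + 2/8 + 1/8 + 1/8 = 9/8 = 1.125.
Kraft's inequality requires Σ ≤ 1; here Σ = 1.125 > 1, so no such prefix code exists.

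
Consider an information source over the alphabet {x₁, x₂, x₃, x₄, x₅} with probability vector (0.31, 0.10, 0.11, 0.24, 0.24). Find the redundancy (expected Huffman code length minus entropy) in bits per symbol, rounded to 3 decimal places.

Entropy H = −Σ p log₂ p ≈ 2.1945 bits.
Huffman merges: 1/10+11/100→21/100; 21/100+6/25→9/20; 6/25+31/100→11/20; 9/20+11/20→1. L = 221/100 ≈ 2.2100.
L − H = 2.2100 − 2.1945 = 0.015 bits.

0.015 bits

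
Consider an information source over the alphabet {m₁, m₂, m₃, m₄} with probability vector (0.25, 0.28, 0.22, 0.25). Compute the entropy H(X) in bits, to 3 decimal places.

H = −Σ pᵢ log₂ pᵢ.
−0.25·log₂(0.25) = 0.5000
−0.28·log₂(0.28) = 0.5142
−0.22·log₂(0.22) = 0.4806
−0.25·log₂(0.25) = 0.5000
Sum ≈ 1.9948 → 1.995 bits.

1.995 bits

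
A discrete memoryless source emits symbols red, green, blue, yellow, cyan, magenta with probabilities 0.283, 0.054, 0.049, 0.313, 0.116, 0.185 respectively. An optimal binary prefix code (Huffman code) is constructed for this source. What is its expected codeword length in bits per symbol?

2.322 bits/symbol

Repeatedly combine the two least-probable nodes; the expected code length is the sum of the merged weights.
merge 49/1000 + 27/500 → 103/1000
merge 103/1000 + 29/250 → 219/1000
merge 37/200 + 219/1000 → 101/250
merge 283/1000 + 313/1000 → 149/250
merge 101/250 + 149/250 → 1
L = 103/1000 + 219/1000 + 101/250 + 149/250 + 1 = 1161/500 = 2.322 bits/symbol.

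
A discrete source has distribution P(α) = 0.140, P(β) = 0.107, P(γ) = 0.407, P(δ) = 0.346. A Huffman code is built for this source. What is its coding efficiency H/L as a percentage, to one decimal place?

97.8%

Entropy H = −Σ p log₂ p ≈ 1.7997 bits.
Huffman merges: 107/1000+7/50→247/1000; 247/1000+173/500→593/1000; 407/1000+593/1000→1. L = 46/25 ≈ 1.8400.
Efficiency = H/L = 1.7997/1.8400 = 97.8%.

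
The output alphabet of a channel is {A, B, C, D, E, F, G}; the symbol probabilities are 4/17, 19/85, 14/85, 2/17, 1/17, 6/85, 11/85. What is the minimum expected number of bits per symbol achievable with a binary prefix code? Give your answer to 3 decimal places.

2.671 bits/symbol

Repeatedly combine the two least-probable nodes; the expected code length is the sum of the merged weights.
merge 1/17 + 6/85 → 11/85
merge 2/17 + 11/85 → 21/85
merge 11/85 + 14/85 → 5/17
merge 19/85 + 4/17 → 39/85
merge 21/85 + 5/17 → 46/85
merge 39/85 + 46/85 → 1
L = 11/85 + 21/85 + 5/17 + 39/85 + 46/85 + 1 = 227/85 ≈ 2.671 bits/symbol.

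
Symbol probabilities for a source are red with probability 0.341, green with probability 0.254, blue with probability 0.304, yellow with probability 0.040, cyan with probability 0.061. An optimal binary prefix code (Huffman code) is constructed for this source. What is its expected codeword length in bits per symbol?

2.101 bits/symbol

Repeatedly combine the two least-probable nodes; the expected code length is the sum of the merged weights.
merge 1/25 + 61/1000 → 101/1000
merge 101/1000 + 127/500 → 71/200
merge 38/125 + 341/1000 → 129/200
merge 71/200 + 129/200 → 1
L = 101/1000 + 71/200 + 129/200 + 1 = 2101/1000 = 2.101 bits/symbol.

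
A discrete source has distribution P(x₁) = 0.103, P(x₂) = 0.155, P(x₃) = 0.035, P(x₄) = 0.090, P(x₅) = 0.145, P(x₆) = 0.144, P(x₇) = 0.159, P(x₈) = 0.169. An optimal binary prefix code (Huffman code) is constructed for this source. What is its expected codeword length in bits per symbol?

2.956 bits/symbol

Repeatedly combine the two least-probable nodes; the expected code length is the sum of the merged weights.
merge 7/200 + 9/100 → 1/8
merge 103/1000 + 1/8 → 57/250
merge 18/125 + 29/200 → 289/1000
merge 31/200 + 159/1000 → 157/500
merge 169/1000 + 57/250 → 397/1000
merge 289/1000 + 157/500 → 603/1000
merge 397/1000 + 603/1000 → 1
L = 1/8 + 57/250 + 289/1000 + 157/500 + 397/1000 + 603/1000 + 1 = 739/250 = 2.956 bits/symbol.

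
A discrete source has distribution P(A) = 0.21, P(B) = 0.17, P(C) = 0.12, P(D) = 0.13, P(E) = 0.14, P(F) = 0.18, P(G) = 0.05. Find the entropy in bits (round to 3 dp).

2.716 bits

H = −Σ pᵢ log₂ pᵢ.
−0.21·log₂(0.21) = 0.4728
−0.17·log₂(0.17) = 0.4346
−0.12·log₂(0.12) = 0.3671
−0.13·log₂(0.13) = 0.3826
−0.14·log₂(0.14) = 0.3971
−0.18·log₂(0.18) = 0.4453
−0.05·log₂(0.05) = 0.2161
Sum ≈ 2.7156 → 2.716 bits.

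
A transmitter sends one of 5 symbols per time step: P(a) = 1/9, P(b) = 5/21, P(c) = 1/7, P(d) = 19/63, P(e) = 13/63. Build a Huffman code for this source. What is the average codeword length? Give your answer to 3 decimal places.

Repeatedly combine the two least-probable nodes; the expected code length is the sum of the merged weights.
merge 1/9 + 1/7 → 16/63
merge 13/63 + 5/21 → 4/9
merge 16/63 + 19/63 → 5/9
merge 4/9 + 5/9 → 1
L = 16/63 + 4/9 + 5/9 + 1 = 142/63 ≈ 2.254 bits/symbol.

2.254 bits/symbol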